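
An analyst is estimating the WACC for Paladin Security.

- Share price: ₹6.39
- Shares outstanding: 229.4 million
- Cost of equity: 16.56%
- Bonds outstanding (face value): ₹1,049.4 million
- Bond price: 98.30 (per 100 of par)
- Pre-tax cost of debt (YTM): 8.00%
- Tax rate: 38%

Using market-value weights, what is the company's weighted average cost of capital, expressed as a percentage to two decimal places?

Market value of equity E = 6.39 × 229.4m = 1465.866m. Market value of debt D = 1049.4m × 98.3/100 = 1031.5602m.
Total capital V = 1465.866 + 1031.5602 = 2497.4262.
Equity: weight = 1465.866/2497.4262 = 0.5870; cost = 16.56%.
Bonds outstanding: weight = 1031.5602/2497.4262 = 0.4130; after-tax cost = 8% × (1 − 38%) = 4.9600%.
WACC = 0.5870 × 16.5600% + 0.4130 × 4.9600% = 11.7686%.

11.77%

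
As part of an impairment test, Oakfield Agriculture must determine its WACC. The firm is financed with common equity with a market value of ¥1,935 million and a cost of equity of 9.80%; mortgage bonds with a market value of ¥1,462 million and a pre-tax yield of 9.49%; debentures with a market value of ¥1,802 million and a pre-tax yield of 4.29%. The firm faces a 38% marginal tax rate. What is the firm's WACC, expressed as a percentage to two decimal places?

6.22%

Total capital V = 1935 + 1462 + 1802 = 5199.
Equity: weight = 1935/5199 = 0.3722; cost = 9.8%.
Mortgage bonds: weight = 1462/5199 = 0.2812; after-tax cost = 9.49% × (1 − 38%) = 5.8838%.
Debentures: weight = 1802/5199 = 0.3466; after-tax cost = 4.29% × (1 − 38%) = 2.6598%.
WACC = 0.3722 × 9.8000% + 0.2812 × 5.8838% + 0.3466 × 2.6598% = 6.2239%.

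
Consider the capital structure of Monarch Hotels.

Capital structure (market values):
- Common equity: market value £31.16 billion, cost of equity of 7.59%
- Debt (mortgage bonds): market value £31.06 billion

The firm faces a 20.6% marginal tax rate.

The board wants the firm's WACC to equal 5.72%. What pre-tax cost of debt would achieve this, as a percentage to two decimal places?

4.84%

Total capital V = 31.16 + 31.06 = 62.22.
Equity weight = 31.16/62.22 = 0.5008.
Mortgage bonds weight = 31.06/62.22 = 0.4992.
Equity contribution = 0.5008 × 7.59% = 3.8011%.
Remaining for debt = 5.72% − 3.8011% = 1.9189%.
Rd × (1 − 20.6%) × 0.4992 = 1.9189%  ⇒  Rd = 4.8413%.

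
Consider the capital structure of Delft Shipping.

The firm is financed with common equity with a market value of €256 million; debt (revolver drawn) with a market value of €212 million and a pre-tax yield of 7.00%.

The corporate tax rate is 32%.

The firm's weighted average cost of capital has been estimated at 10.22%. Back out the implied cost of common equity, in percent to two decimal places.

Total capital V = 256 + 212 = 468.
Equity weight = 256/468 = 0.5470.
Revolver drawn weight = 212/468 = 0.4530.
Debt contribution = 0.4530 × 7% × (1 − 32%) = 2.1562%.
Required equity contribution = 10.22% − 2.1562% = 8.0638%.
Re = 8.0638% / 0.5470 = 14.7416%.

14.74%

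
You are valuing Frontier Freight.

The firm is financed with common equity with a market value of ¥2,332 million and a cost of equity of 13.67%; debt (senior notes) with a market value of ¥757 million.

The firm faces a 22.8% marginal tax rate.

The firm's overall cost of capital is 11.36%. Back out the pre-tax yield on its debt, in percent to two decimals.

5.50%

Total capital V = 2332 + 757 = 3089.
Equity weight = 2332/3089 = 0.7549.
Senior notes weight = 757/3089 = 0.2451.
Equity contribution = 0.7549 × 13.67% = 10.3200%.
Remaining for debt = 11.36% − 10.3200% = 1.0400%.
Rd × (1 − 22.8%) × 0.2451 = 1.0400%  ⇒  Rd = 5.4972%.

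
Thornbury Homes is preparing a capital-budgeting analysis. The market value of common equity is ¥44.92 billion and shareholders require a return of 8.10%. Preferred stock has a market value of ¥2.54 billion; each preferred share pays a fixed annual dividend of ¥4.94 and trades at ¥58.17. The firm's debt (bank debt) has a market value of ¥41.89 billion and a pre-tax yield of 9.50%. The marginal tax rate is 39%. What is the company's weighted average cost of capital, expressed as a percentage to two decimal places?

Cost of preferred: Rp = 4.94 / 58.17 = 8.4924%.
Total capital V = 44.92 + 2.54 + 41.89 = 89.35.
Equity: weight = 44.92/89.35 = 0.5027; cost = 8.1%.
Preferred: weight = 2.54/89.35 = 0.0284; cost = 8.4924%.
Bank debt: weight = 41.89/89.35 = 0.4688; after-tax cost = 9.5% × (1 − 39%) = 5.7950%.
WACC = 0.5027 × 8.1000% + 0.0284 × 8.4924% + 0.4688 × 5.7950% = 7.0305%.

7.03%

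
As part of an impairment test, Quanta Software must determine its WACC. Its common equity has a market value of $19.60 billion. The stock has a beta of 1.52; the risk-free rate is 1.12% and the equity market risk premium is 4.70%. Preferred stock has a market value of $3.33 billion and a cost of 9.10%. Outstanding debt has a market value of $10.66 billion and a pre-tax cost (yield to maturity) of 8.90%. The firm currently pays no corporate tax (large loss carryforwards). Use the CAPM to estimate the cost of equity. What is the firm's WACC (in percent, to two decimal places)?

8.55%

Cost of equity via CAPM: Re = 1.12% + 1.52 × 4.7% = 8.2640%.
Total capital V = 19.6 + 3.33 + 10.66 = 33.59.
Equity: weight = 19.6/33.59 = 0.5835; cost = 8.264%.
Preferred: weight = 3.33/33.59 = 0.0991; cost = 9.1%.
Debt: weight = 10.66/33.59 = 0.3174; after-tax cost = 8.9% × (1 − 0%) = 8.9000%.
WACC = 0.5835 × 8.2640% + 0.0991 × 9.1000% + 0.3174 × 8.9000% = 8.5487%.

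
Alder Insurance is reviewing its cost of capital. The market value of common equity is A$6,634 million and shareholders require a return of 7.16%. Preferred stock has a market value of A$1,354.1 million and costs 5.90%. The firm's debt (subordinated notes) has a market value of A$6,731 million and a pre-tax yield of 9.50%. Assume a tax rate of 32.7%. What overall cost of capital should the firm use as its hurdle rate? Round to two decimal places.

Total capital V = 6634 + 1354.1 + 6731 = 14719.1.
Equity: weight = 6634/14719.1 = 0.4507; cost = 7.16%.
Preferred: weight = 1354.1/14719.1 = 0.0920; cost = 5.9%.
Subordinated notes: weight = 6731/14719.1 = 0.4573; after-tax cost = 9.5% × (1 − 32.7%) = 6.3935%.
WACC = 0.4507 × 7.1600% + 0.0920 × 5.9000% + 0.4573 × 6.3935% = 6.6936%.

6.69%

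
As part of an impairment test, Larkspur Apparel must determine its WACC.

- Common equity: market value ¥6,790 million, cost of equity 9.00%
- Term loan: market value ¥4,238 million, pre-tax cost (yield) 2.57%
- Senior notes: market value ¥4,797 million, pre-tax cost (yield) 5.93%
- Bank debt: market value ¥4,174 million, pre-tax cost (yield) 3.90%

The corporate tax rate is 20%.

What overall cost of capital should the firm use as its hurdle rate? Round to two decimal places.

5.28%

Total capital V = 6790 + 4238 + 4797 + 4174 = 19999.
Equity: weight = 6790/19999 = 0.3395; cost = 9%.
Term loan: weight = 4238/19999 = 0.2119; after-tax cost = 2.57% × (1 − 20%) = 2.0560%.
Senior notes: weight = 4797/19999 = 0.2399; after-tax cost = 5.93% × (1 − 20%) = 4.7440%.
Bank debt: weight = 4174/19999 = 0.2087; after-tax cost = 3.9% × (1 − 20%) = 3.1200%.
WACC = 0.3395 × 9.0000% + 0.2119 × 2.0560% + 0.2399 × 4.7440% + 0.2087 × 3.1200% = 5.2804%.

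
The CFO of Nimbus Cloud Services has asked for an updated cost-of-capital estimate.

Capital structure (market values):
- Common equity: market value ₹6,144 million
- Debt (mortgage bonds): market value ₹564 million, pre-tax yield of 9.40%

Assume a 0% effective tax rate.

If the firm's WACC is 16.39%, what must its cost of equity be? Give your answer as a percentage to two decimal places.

17.03%

Total capital V = 6144 + 564 = 6708.
Equity weight = 6144/6708 = 0.9159.
Mortgage bonds weight = 564/6708 = 0.0841.
Debt contribution = 0.0841 × 9.4% × (1 − 0%) = 0.7903%.
Required equity contribution = 16.39% − 0.7903% = 15.5997%.
Re = 15.5997% / 0.9159 = 17.0317%.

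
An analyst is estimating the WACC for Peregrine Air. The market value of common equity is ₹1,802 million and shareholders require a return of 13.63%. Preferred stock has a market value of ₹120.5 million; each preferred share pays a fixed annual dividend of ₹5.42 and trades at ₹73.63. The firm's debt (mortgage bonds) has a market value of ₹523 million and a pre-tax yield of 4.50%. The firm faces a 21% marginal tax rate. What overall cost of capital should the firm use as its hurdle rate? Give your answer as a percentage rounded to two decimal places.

Cost of preferred: Rp = 5.42 / 73.63 = 7.3611%.
Total capital V = 1802 + 120.5 + 523 = 2445.5.
Equity: weight = 1802/2445.5 = 0.7369; cost = 13.63%.
Preferred: weight = 120.5/2445.5 = 0.0493; cost = 7.3611%.
Mortgage bonds: weight = 523/2445.5 = 0.2139; after-tax cost = 4.5% × (1 − 21%) = 3.5550%.
WACC = 0.7369 × 13.6300% + 0.0493 × 7.3611% + 0.2139 × 3.5550% = 11.1664%.

11.17%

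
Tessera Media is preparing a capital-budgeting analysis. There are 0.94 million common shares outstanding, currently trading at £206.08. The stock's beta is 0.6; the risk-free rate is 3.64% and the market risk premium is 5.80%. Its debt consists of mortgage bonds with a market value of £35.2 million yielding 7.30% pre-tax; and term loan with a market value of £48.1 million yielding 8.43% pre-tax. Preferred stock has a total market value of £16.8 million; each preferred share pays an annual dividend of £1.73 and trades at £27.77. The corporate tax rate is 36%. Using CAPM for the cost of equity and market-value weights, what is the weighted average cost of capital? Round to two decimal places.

6.49%

Cost of equity via CAPM: Re = 3.64% + 0.6 × 5.8% = 7.1200%.
Cost of preferred: Rp = 1.73 / 27.77 = 6.2297%.
Market value of equity E = 206.08 × 0.94m = 193.7152m.
Total capital V = 193.7152 + 16.8 + 35.2 + 48.1 = 293.8152.
Equity: weight = 193.7152/293.8152 = 0.6593; cost = 7.12%.
Preferred: weight = 16.8/293.8152 = 0.0572; cost = 6.2297%.
Mortgage bonds: weight = 35.2/293.8152 = 0.1198; after-tax cost = 7.3% × (1 − 36%) = 4.6720%.
Term loan: weight = 48.1/293.8152 = 0.1637; after-tax cost = 8.43% × (1 − 36%) = 5.3952%.
WACC = 0.6593 × 7.1200% + 0.0572 × 6.2297% + 0.1198 × 4.6720% + 0.1637 × 5.3952% = 6.4935%.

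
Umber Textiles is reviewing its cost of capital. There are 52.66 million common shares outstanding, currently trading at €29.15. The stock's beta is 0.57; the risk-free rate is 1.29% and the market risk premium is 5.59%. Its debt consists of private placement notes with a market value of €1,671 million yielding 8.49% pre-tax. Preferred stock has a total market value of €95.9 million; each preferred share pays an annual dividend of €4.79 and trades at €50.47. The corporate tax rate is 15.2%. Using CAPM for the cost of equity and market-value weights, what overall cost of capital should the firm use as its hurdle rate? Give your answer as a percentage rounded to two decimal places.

6.00%

Cost of equity via CAPM: Re = 1.29% + 0.57 × 5.59% = 4.4763%.
Cost of preferred: Rp = 4.79 / 50.47 = 9.4908%.
Market value of equity E = 29.15 × 52.66m = 1535.039m.
Total capital V = 1535.039 + 95.9 + 1671 = 3301.939.
Equity: weight = 1535.039/3301.939 = 0.4649; cost = 4.4763%.
Preferred: weight = 95.9/3301.939 = 0.0290; cost = 9.4908%.
Private placement notes: weight = 1671/3301.939 = 0.5061; after-tax cost = 8.49% × (1 − 15.2%) = 7.1995%.
WACC = 0.4649 × 4.4763% + 0.0290 × 9.4908% + 0.5061 × 7.1995% = 6.0001%.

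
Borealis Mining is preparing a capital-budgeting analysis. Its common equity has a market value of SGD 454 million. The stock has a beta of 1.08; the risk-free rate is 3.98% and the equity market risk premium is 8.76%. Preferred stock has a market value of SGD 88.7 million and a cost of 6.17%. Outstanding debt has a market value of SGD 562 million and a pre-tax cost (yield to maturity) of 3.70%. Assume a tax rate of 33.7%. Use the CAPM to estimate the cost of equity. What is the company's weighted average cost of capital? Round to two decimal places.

7.27%

Cost of equity via CAPM: Re = 3.98% + 1.08 × 8.76% = 13.4408%.
Total capital V = 454 + 88.7 + 562 = 1104.7.
Equity: weight = 454/1104.7 = 0.4110; cost = 13.4408%.
Preferred: weight = 88.7/1104.7 = 0.0803; cost = 6.17%.
Debt: weight = 562/1104.7 = 0.5087; after-tax cost = 3.7% × (1 − 33.7%) = 2.4531%.
WACC = 0.4110 × 13.4408% + 0.0803 × 6.1700% + 0.5087 × 2.4531% = 7.2672%.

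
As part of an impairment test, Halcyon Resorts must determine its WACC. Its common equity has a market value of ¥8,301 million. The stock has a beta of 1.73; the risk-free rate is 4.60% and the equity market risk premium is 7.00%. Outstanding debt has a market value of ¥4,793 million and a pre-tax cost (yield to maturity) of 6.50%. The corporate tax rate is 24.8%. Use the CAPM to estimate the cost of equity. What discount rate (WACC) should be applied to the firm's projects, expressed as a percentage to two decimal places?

Cost of equity via CAPM: Re = 4.6% + 1.73 × 7.0% = 16.7100%.
Total capital V = 8301 + 4793 = 13094.
Equity: weight = 8301/13094 = 0.6340; cost = 16.71%.
Debt: weight = 4793/13094 = 0.3660; after-tax cost = 6.5% × (1 − 24.8%) = 4.8880%.
WACC = 0.6340 × 16.7100% + 0.3660 × 4.8880% = 12.3826%.

12.38%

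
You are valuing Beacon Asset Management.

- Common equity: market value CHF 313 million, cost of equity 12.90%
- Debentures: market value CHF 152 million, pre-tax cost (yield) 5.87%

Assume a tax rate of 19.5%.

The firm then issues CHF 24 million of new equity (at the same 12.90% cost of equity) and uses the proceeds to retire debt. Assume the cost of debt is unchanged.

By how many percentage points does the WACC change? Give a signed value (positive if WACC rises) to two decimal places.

+0.42 pp

Current WACC:
Total capital V = 313 + 152 = 465.
Equity: weight = 313/465 = 0.6731; cost = 12.9%.
Debentures: weight = 152/465 = 0.3269; after-tax cost = 5.87% × (1 − 19.5%) = 4.7253%.
WACC = 0.6731 × 12.9000% + 0.3269 × 4.7253% = 10.2279%.
After the change:
Total capital V = 337 + 128 = 465.
Equity: weight = 337/465 = 0.7247; cost = 12.9%.
Debentures: weight = 128/465 = 0.2753; after-tax cost = 5.87% × (1 − 19.5%) = 4.7253%.
WACC = 0.7247 × 12.9000% + 0.2753 × 4.7253% = 10.6498%.
Change in WACC = 10.6498% − 10.2279% = 0.4219 pp.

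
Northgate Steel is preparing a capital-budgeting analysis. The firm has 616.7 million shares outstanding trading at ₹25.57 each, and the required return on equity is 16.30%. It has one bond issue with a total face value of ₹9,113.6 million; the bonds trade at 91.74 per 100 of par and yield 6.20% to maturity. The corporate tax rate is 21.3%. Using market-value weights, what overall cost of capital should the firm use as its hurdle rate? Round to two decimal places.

Market value of equity E = 25.57 × 616.7m = 15769.019m. Market value of debt D = 9113.6m × 91.74/100 = 8360.81664m.
Total capital V = 15769.019 + 8360.81664 = 24129.83564.
Equity: weight = 15769.019/24129.83564 = 0.6535; cost = 16.3%.
Bonds outstanding: weight = 8360.81664/24129.83564 = 0.3465; after-tax cost = 6.2% × (1 − 21.3%) = 4.8794%.
WACC = 0.6535 × 16.3000% + 0.3465 × 4.8794% = 12.3428%.

12.34%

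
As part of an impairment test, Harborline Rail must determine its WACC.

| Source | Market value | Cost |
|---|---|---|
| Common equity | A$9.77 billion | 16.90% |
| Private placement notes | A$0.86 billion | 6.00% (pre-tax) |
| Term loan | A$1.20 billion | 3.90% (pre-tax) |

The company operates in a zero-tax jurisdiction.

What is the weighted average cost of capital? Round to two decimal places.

14.79%

Total capital V = 9.77 + 0.86 + 1.2 = 11.83.
Equity: weight = 9.77/11.83 = 0.8259; cost = 16.9%.
Private placement notes: weight = 0.86/11.83 = 0.0727; after-tax cost = 6% × (1 − 0%) = 6.0000%.
Term loan: weight = 1.2/11.83 = 0.1014; after-tax cost = 3.9% × (1 − 0%) = 3.9000%.
WACC = 0.8259 × 16.9000% + 0.0727 × 6.0000% + 0.1014 × 3.9000% = 14.7889%.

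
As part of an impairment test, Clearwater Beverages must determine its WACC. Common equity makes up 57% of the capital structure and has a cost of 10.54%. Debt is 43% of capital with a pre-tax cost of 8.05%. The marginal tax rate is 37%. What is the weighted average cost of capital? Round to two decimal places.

After-tax cost of debt = 8.05% × (1 − 37%) = 5.0715%.
WACC = 0.570 × 10.5400% + 0.430 × 5.0715% = 8.1885%.

8.19%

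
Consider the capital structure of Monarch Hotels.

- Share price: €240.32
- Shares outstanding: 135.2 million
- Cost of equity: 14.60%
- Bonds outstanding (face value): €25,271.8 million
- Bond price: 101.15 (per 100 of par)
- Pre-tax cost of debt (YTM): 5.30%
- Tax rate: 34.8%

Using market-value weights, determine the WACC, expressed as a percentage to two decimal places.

Market value of equity E = 240.32 × 135.2m = 32491.264m. Market value of debt D = 25271.8m × 101.15/100 = 25562.4257m.
Total capital V = 32491.264 + 25562.4257 = 58053.6897.
Equity: weight = 32491.264/58053.6897 = 0.5597; cost = 14.6%.
Bonds outstanding: weight = 25562.4257/58053.6897 = 0.4403; after-tax cost = 5.3% × (1 − 34.8%) = 3.4556%.
WACC = 0.5597 × 14.6000% + 0.4403 × 3.4556% = 9.6929%.

9.69%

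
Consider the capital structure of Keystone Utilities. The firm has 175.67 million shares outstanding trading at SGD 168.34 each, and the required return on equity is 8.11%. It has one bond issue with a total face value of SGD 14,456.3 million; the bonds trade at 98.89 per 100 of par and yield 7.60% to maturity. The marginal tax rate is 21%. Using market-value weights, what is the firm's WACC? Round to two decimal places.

7.42%

Market value of equity E = 168.34 × 175.67m = 29572.2878m. Market value of debt D = 14456.3m × 98.89/100 = 14295.83507m.
Total capital V = 29572.2878 + 14295.83507 = 43868.12287.
Equity: weight = 29572.2878/43868.12287 = 0.6741; cost = 8.11%.
Bonds outstanding: weight = 14295.83507/43868.12287 = 0.3259; after-tax cost = 7.6% × (1 − 21%) = 6.0040%.
WACC = 0.6741 × 8.1100% + 0.3259 × 6.0040% = 7.4237%.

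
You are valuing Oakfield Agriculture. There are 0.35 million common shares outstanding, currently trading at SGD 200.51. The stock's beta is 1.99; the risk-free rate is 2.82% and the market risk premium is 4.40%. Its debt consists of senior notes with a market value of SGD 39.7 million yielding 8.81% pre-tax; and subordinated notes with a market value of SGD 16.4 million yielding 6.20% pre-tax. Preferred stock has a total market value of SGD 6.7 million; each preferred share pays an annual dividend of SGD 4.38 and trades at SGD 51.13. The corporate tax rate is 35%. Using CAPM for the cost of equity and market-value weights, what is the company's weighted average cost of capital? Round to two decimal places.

Cost of equity via CAPM: Re = 2.82% + 1.99 × 4.4% = 11.5760%.
Cost of preferred: Rp = 4.38 / 51.13 = 8.5664%.
Market value of equity E = 200.51 × 0.35m = 70.1785m.
Total capital V = 70.1785 + 6.7 + 39.7 + 16.4 = 132.9785.
Equity: weight = 70.1785/132.9785 = 0.5277; cost = 11.576%.
Preferred: weight = 6.7/132.9785 = 0.0504; cost = 8.5664%.
Senior notes: weight = 39.7/132.9785 = 0.2985; after-tax cost = 8.81% × (1 − 35%) = 5.7265%.
Subordinated notes: weight = 16.4/132.9785 = 0.1233; after-tax cost = 6.2% × (1 − 35%) = 4.0300%.
WACC = 0.5277 × 11.5760% + 0.0504 × 8.5664% + 0.2985 × 5.7265% + 0.1233 × 4.0300% = 8.7474%.

8.75%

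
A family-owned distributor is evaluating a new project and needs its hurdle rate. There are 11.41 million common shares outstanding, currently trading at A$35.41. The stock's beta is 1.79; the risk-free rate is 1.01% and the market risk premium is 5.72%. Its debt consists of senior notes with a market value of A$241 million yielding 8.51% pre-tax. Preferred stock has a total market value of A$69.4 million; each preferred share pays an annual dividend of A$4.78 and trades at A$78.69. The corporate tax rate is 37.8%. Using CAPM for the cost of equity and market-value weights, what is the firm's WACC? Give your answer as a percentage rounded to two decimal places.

8.74%

Cost of equity via CAPM: Re = 1.01% + 1.79 × 5.72% = 11.2488%.
Cost of preferred: Rp = 4.78 / 78.69 = 6.0745%.
Market value of equity E = 35.41 × 11.41m = 404.0281m.
Total capital V = 404.0281 + 69.4 + 241 = 714.4281.
Equity: weight = 404.0281/714.4281 = 0.5655; cost = 11.2488%.
Preferred: weight = 69.4/714.4281 = 0.0971; cost = 6.0745%.
Senior notes: weight = 241/714.4281 = 0.3373; after-tax cost = 8.51% × (1 − 37.8%) = 5.2932%.
WACC = 0.5655 × 11.2488% + 0.0971 × 6.0745% + 0.3373 × 5.2932% = 8.7372%.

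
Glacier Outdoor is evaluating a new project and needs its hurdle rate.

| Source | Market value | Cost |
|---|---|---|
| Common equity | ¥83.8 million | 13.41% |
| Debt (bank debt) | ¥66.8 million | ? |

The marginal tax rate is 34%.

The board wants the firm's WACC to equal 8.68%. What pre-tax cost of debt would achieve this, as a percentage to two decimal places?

4.16%

Total capital V = 83.8 + 66.8 = 150.6.
Equity weight = 83.8/150.6 = 0.5564.
Bank debt weight = 66.8/150.6 = 0.4436.
Equity contribution = 0.5564 × 13.41% = 7.4619%.
Remaining for debt = 8.68% − 7.4619% = 1.2181%.
Rd × (1 − 34%) × 0.4436 = 1.2181%  ⇒  Rd = 4.1610%.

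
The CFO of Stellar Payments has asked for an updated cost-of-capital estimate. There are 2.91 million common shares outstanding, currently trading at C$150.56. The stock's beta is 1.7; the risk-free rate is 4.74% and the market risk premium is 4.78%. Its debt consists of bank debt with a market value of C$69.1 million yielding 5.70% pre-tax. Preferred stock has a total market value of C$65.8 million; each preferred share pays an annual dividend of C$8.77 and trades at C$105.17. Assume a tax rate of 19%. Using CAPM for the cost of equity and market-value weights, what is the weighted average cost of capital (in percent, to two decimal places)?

11.35%

Cost of equity via CAPM: Re = 4.74% + 1.7 × 4.78% = 12.8660%.
Cost of preferred: Rp = 8.77 / 105.17 = 8.3389%.
Market value of equity E = 150.56 × 2.91m = 438.1296m.
Total capital V = 438.1296 + 65.8 + 69.1 = 573.0296.
Equity: weight = 438.1296/573.0296 = 0.7646; cost = 12.866%.
Preferred: weight = 65.8/573.0296 = 0.1148; cost = 8.3389%.
Bank debt: weight = 69.1/573.0296 = 0.1206; after-tax cost = 5.7% × (1 − 19%) = 4.6170%.
WACC = 0.7646 × 12.8660% + 0.1148 × 8.3389% + 0.1206 × 4.6170% = 11.3514%.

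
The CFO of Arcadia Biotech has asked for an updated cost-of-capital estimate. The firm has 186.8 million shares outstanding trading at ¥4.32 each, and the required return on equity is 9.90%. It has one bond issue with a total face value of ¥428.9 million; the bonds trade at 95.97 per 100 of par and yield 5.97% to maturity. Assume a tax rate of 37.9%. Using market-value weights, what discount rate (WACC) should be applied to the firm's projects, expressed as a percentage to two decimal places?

Market value of equity E = 4.32 × 186.8m = 806.976m. Market value of debt D = 428.9m × 95.97/100 = 411.61533m.
Total capital V = 806.976 + 411.61533 = 1218.59133.
Equity: weight = 806.976/1218.59133 = 0.6622; cost = 9.9%.
Bonds outstanding: weight = 411.61533/1218.59133 = 0.3378; after-tax cost = 5.97% × (1 − 37.9%) = 3.7074%.
WACC = 0.6622 × 9.9000% + 0.3378 × 3.7074% = 7.8083%.

7.81%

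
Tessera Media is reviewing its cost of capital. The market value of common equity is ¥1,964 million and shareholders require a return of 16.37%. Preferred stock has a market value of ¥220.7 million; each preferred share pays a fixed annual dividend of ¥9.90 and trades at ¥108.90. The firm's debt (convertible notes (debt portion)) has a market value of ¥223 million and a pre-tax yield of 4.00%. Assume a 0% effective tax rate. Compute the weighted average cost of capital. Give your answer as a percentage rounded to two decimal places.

Cost of preferred: Rp = 9.9 / 108.9 = 9.0909%.
Total capital V = 1964 + 220.7 + 223 = 2407.7.
Equity: weight = 1964/2407.7 = 0.8157; cost = 16.37%.
Preferred: weight = 220.7/2407.7 = 0.0917; cost = 9.0909%.
Convertible notes (debt portion): weight = 223/2407.7 = 0.0926; after-tax cost = 4% × (1 − 0%) = 4.0000%.
WACC = 0.8157 × 16.3700% + 0.0917 × 9.0909% + 0.0926 × 4.0000% = 14.5571%.

14.56%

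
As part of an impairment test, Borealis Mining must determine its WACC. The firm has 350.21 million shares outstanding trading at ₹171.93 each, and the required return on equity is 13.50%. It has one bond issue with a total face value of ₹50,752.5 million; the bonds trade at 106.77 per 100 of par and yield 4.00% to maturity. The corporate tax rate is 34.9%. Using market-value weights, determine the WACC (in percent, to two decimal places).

Market value of equity E = 171.93 × 350.21m = 60211.6053m. Market value of debt D = 50752.5m × 106.77/100 = 54188.44425m.
Total capital V = 60211.6053 + 54188.44425 = 114400.04955.
Equity: weight = 60211.6053/114400.04955 = 0.5263; cost = 13.5%.
Bonds outstanding: weight = 54188.44425/114400.04955 = 0.4737; after-tax cost = 4% × (1 − 34.9%) = 2.6040%.
WACC = 0.5263 × 13.5000% + 0.4737 × 2.6040% = 8.3388%.

8.34%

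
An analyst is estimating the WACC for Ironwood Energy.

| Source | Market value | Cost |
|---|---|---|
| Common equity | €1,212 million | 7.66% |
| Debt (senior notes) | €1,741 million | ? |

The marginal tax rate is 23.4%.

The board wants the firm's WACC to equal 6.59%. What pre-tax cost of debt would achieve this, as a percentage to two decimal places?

7.63%

Total capital V = 1212 + 1741 = 2953.
Equity weight = 1212/2953 = 0.4104.
Senior notes weight = 1741/2953 = 0.5896.
Equity contribution = 0.4104 × 7.66% = 3.1439%.
Remaining for debt = 6.59% − 3.1439% = 3.4461%.
Rd × (1 − 23.4%) × 0.5896 = 3.4461%  ⇒  Rd = 7.6307%.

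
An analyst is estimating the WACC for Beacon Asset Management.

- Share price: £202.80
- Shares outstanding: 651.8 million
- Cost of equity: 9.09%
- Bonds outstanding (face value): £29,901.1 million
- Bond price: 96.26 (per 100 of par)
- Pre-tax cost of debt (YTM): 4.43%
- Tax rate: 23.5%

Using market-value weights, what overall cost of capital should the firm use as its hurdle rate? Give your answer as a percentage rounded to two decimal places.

8.07%

Market value of equity E = 202.8 × 651.8m = 132185.04m. Market value of debt D = 29901.1m × 96.26/100 = 28782.79886m.
Total capital V = 132185.04 + 28782.79886 = 160967.83886.
Equity: weight = 132185.04/160967.83886 = 0.8212; cost = 9.09%.
Bonds outstanding: weight = 28782.79886/160967.83886 = 0.1788; after-tax cost = 4.43% × (1 − 23.5%) = 3.3889%.
WACC = 0.8212 × 9.0900% + 0.1788 × 3.3889% = 8.0706%.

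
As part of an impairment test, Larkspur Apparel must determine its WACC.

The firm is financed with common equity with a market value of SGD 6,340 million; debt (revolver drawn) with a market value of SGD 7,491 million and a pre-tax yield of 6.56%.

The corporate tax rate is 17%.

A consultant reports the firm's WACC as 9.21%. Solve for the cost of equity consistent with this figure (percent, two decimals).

13.66%

Total capital V = 6340 + 7491 = 13831.
Equity weight = 6340/13831 = 0.4584.
Revolver drawn weight = 7491/13831 = 0.5416.
Debt contribution = 0.5416 × 6.56% × (1 − 17%) = 2.9490%.
Required equity contribution = 9.21% − 2.9490% = 6.2610%.
Re = 6.2610% / 0.4584 = 13.6588%.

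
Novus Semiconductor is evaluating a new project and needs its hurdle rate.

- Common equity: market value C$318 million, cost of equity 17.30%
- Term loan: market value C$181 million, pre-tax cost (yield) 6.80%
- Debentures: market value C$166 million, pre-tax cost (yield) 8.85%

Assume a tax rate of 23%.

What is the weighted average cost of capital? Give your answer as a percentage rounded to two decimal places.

Total capital V = 318 + 181 + 166 = 665.
Equity: weight = 318/665 = 0.4782; cost = 17.3%.
Term loan: weight = 181/665 = 0.2722; after-tax cost = 6.8% × (1 − 23%) = 5.2360%.
Debentures: weight = 166/665 = 0.2496; after-tax cost = 8.85% × (1 − 23%) = 6.8145%.
WACC = 0.4782 × 17.3000% + 0.2722 × 5.2360% + 0.2496 × 6.8145% = 11.3990%.

11.40%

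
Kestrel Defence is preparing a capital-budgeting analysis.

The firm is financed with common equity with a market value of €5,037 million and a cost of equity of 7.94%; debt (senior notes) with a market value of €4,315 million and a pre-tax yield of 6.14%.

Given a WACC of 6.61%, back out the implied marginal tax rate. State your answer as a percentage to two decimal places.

Total capital V = 5037 + 4315 = 9352.
Equity weight = 5037/9352 = 0.5386.
Senior notes weight = 4315/9352 = 0.4614.
Equity contribution = 0.5386 × 7.94% = 4.2765%.
Debt contribution must be 6.61% − 4.2765% = 2.3335%.
0.4614 × 6.14% × (1 − T) = 2.3335%  ⇒  (1 − T) = 0.8237.
T = 17.6309%.

17.63%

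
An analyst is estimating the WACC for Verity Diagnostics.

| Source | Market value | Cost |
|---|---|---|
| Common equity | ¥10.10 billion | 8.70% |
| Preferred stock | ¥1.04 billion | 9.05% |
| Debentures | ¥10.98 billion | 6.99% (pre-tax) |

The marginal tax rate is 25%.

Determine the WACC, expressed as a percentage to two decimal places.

7.00%

Total capital V = 10.1 + 1.04 + 10.98 = 22.12.
Equity: weight = 10.1/22.12 = 0.4566; cost = 8.7%.
Preferred: weight = 1.04/22.12 = 0.0470; cost = 9.05%.
Debentures: weight = 10.98/22.12 = 0.4964; after-tax cost = 6.99% × (1 − 25%) = 5.2425%.
WACC = 0.4566 × 8.7000% + 0.0470 × 9.0500% + 0.4964 × 5.2425% = 7.0002%.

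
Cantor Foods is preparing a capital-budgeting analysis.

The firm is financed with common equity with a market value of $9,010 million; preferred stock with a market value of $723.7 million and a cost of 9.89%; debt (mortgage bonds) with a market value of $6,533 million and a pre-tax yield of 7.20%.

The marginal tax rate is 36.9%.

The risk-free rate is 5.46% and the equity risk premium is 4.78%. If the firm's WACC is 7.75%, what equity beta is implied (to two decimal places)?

Total capital V = 9010 + 723.7 + 6533 = 16266.7.
Equity weight = 9010/16266.7 = 0.5539.
Preferred weight = 723.7/16266.7 = 0.0445.
Mortgage bonds weight = 6533/16266.7 = 0.4016.
Debt contribution = 0.4016 × 7.2% × (1 − 36.9%) = 1.8246%.
Preferred contribution = 0.0445 × 9.89% = 0.4400%.
Required equity contribution = 7.75% − 2.2646% = 5.4854%  ⇒  Re = 9.9033%.
CAPM: 9.9033% = 5.46% + β × 4.78%  ⇒  β = 0.9296.

0.93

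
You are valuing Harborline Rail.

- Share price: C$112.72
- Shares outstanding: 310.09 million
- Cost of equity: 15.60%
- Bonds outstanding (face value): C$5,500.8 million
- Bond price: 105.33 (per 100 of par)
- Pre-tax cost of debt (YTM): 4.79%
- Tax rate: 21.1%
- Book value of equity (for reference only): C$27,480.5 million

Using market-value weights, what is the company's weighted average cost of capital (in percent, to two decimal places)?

Market value of equity E = 112.72 × 310.09m = 34953.3448m. Market value of debt D = 5500.8m × 105.33/100 = 5793.99264m.
Total capital V = 34953.3448 + 5793.99264 = 40747.33744.
Equity: weight = 34953.3448/40747.33744 = 0.8578; cost = 15.6%.
Bonds outstanding: weight = 5793.99264/40747.33744 = 0.1422; after-tax cost = 4.79% × (1 − 21.1%) = 3.7793%.
WACC = 0.8578 × 15.6000% + 0.1422 × 3.7793% = 13.9192%.

13.92%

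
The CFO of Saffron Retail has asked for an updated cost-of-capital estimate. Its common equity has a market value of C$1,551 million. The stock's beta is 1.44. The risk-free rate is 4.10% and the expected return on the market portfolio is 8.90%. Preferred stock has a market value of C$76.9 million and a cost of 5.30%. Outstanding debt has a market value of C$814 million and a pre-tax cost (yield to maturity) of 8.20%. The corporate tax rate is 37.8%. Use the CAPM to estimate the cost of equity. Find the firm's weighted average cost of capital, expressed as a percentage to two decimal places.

8.86%

Market risk premium = 8.9% − 4.1% = 4.8%.
Cost of equity via CAPM: Re = 4.1% + 1.44 × 4.8% = 11.0120%.
Total capital V = 1551 + 76.9 + 814 = 2441.9.
Equity: weight = 1551/2441.9 = 0.6352; cost = 11.012%.
Preferred: weight = 76.9/2441.9 = 0.0315; cost = 5.3%.
Debt: weight = 814/2441.9 = 0.3333; after-tax cost = 8.2% × (1 − 37.8%) = 5.1004%.
WACC = 0.6352 × 11.0120% + 0.0315 × 5.3000% + 0.3333 × 5.1004% = 8.8615%.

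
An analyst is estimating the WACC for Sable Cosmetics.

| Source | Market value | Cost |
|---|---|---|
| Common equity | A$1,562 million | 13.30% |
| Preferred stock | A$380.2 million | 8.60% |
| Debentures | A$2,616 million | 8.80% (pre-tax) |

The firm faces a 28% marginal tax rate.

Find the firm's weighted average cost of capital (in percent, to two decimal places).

Total capital V = 1562 + 380.2 + 2616 = 4558.2.
Equity: weight = 1562/4558.2 = 0.3427; cost = 13.3%.
Preferred: weight = 380.2/4558.2 = 0.0834; cost = 8.6%.
Debentures: weight = 2616/4558.2 = 0.5739; after-tax cost = 8.8% × (1 − 28%) = 6.3360%.
WACC = 0.3427 × 13.3000% + 0.0834 × 8.6000% + 0.5739 × 6.3360% = 8.9113%.

8.91%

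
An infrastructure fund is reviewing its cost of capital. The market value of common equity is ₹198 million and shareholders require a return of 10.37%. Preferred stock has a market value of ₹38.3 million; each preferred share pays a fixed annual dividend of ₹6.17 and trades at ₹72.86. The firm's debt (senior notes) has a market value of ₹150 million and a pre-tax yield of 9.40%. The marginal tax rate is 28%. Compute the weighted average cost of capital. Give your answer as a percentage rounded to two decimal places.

8.78%

Cost of preferred: Rp = 6.17 / 72.86 = 8.4683%.
Total capital V = 198 + 38.3 + 150 = 386.3.
Equity: weight = 198/386.3 = 0.5126; cost = 10.37%.
Preferred: weight = 38.3/386.3 = 0.0991; cost = 8.4683%.
Senior notes: weight = 150/386.3 = 0.3883; after-tax cost = 9.4% × (1 − 28%) = 6.7680%.
WACC = 0.5126 × 10.3700% + 0.0991 × 8.4683% + 0.3883 × 6.7680% = 8.7828%.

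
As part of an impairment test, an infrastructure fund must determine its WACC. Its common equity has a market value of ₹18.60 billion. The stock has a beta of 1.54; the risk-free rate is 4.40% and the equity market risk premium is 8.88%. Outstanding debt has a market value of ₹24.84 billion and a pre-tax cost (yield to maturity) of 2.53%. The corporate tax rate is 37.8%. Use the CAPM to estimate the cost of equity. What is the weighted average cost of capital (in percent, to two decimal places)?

8.64%

Cost of equity via CAPM: Re = 4.4% + 1.54 × 8.88% = 18.0752%.
Total capital V = 18.6 + 24.84 = 43.44.
Equity: weight = 18.6/43.44 = 0.4282; cost = 18.0752%.
Debt: weight = 24.84/43.44 = 0.5718; after-tax cost = 2.53% × (1 − 37.8%) = 1.5737%.
WACC = 0.4282 × 18.0752% + 0.5718 × 1.5737% = 8.6392%.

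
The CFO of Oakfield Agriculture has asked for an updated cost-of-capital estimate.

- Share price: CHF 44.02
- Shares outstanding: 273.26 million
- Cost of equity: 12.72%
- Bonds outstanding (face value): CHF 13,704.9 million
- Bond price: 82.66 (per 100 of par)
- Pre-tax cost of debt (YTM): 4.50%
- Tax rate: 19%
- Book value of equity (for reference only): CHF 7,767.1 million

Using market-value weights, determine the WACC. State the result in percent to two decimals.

Market value of equity E = 44.02 × 273.26m = 12028.9052m. Market value of debt D = 13704.9m × 82.66/100 = 11328.47034m.
Total capital V = 12028.9052 + 11328.47034 = 23357.37554.
Equity: weight = 12028.9052/23357.37554 = 0.5150; cost = 12.72%.
Bonds outstanding: weight = 11328.47034/23357.37554 = 0.4850; after-tax cost = 4.5% × (1 − 19%) = 3.6450%.
WACC = 0.5150 × 12.7200% + 0.4850 × 3.6450% = 8.3186%.

8.32%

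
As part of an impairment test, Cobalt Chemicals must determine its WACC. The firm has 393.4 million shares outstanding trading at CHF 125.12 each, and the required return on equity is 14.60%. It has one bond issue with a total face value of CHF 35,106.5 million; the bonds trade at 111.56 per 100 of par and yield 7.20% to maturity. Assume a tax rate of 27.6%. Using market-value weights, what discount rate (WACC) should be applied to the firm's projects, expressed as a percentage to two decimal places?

Market value of equity E = 125.12 × 393.4m = 49222.208m. Market value of debt D = 35106.5m × 111.56/100 = 39164.8114m.
Total capital V = 49222.208 + 39164.8114 = 88387.0194.
Equity: weight = 49222.208/88387.0194 = 0.5569; cost = 14.6%.
Bonds outstanding: weight = 39164.8114/88387.0194 = 0.4431; after-tax cost = 7.2% × (1 − 27.6%) = 5.2128%.
WACC = 0.5569 × 14.6000% + 0.4431 × 5.2128% = 10.4405%.

10.44%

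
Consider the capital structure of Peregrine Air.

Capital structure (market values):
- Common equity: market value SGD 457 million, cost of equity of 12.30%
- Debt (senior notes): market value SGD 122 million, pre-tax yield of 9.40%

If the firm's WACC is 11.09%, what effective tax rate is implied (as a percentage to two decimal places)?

Total capital V = 457 + 122 = 579.
Equity weight = 457/579 = 0.7893.
Senior notes weight = 122/579 = 0.2107.
Equity contribution = 0.7893 × 12.3% = 9.7083%.
Debt contribution must be 11.09% − 9.7083% = 1.3817%.
0.2107 × 9.4% × (1 − T) = 1.3817%  ⇒  (1 − T) = 0.6976.
T = 30.2398%.

30.24%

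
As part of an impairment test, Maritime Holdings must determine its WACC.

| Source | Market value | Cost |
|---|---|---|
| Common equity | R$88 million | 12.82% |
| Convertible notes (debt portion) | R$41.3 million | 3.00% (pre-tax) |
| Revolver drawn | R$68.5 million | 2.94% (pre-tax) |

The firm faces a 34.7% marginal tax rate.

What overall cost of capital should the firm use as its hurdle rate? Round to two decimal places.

Total capital V = 88 + 41.3 + 68.5 = 197.8.
Equity: weight = 88/197.8 = 0.4449; cost = 12.82%.
Convertible notes (debt portion): weight = 41.3/197.8 = 0.2088; after-tax cost = 3% × (1 − 34.7%) = 1.9590%.
Revolver drawn: weight = 68.5/197.8 = 0.3463; after-tax cost = 2.94% × (1 − 34.7%) = 1.9198%.
WACC = 0.4449 × 12.8200% + 0.2088 × 1.9590% + 0.3463 × 1.9198% = 6.7774%.

6.78%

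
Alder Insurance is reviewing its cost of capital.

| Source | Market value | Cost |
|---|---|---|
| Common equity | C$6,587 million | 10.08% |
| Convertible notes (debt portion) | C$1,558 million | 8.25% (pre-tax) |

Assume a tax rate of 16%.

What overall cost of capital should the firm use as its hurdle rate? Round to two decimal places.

9.48%

Total capital V = 6587 + 1558 = 8145.
Equity: weight = 6587/8145 = 0.8087; cost = 10.08%.
Convertible notes (debt portion): weight = 1558/8145 = 0.1913; after-tax cost = 8.25% × (1 − 16%) = 6.9300%.
WACC = 0.8087 × 10.0800% + 0.1913 × 6.9300% = 9.4775%.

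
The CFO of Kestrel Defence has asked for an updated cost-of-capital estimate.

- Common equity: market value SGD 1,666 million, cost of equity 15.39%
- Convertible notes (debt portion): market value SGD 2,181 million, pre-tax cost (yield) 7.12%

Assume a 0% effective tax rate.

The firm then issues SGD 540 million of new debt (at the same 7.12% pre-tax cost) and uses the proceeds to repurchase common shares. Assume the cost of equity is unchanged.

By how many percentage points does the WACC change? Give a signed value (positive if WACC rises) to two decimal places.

-1.16 pp

Current WACC:
Total capital V = 1666 + 2181 = 3847.
Equity: weight = 1666/3847 = 0.4331; cost = 15.39%.
Convertible notes (debt portion): weight = 2181/3847 = 0.5669; after-tax cost = 7.12% × (1 − 0%) = 7.1200%.
WACC = 0.4331 × 15.3900% + 0.5669 × 7.1200% = 10.7014%.
After the change:
Total capital V = 1126 + 2721 = 3847.
Equity: weight = 1126/3847 = 0.2927; cost = 15.39%.
Convertible notes (debt portion): weight = 2721/3847 = 0.7073; after-tax cost = 7.12% × (1 − 0%) = 7.1200%.
WACC = 0.2927 × 15.3900% + 0.7073 × 7.1200% = 9.5406%.
Change in WACC = 9.5406% − 10.7014% = -1.1609 pp.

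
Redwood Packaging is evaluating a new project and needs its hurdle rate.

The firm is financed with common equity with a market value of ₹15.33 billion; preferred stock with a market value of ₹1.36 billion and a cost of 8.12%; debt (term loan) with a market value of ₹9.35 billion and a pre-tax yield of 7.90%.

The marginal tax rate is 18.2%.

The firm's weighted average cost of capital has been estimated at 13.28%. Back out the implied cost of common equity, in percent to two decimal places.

Total capital V = 15.33 + 1.36 + 9.35 = 26.04.
Equity weight = 15.33/26.04 = 0.5887.
Preferred weight = 1.36/26.04 = 0.0522.
Term loan weight = 9.35/26.04 = 0.3591.
Debt contribution = 0.3591 × 7.9% × (1 − 18.2%) = 2.3203%.
Preferred contribution = 0.0522 × 8.12% = 0.4241%.
Required equity contribution = 13.28% − 2.7444% = 10.5356%.
Re = 10.5356% / 0.5887 = 17.8960%.

17.90%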